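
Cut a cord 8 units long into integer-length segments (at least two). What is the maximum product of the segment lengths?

Define prod[k] = max over 1≤i<k of i · max(k−i, prod[k−i]); the inner max lets the remainder stay uncut if that's better.
prod[2] = 1·max(1,0) = 1·1 = 1
prod[3] = 1·max(2,1) = 1·2 = 2
prod[4] = 2·max(2,1) = 2·2 = 4
prod[5] = 2·max(3,2) = 2·3 = 6
prod[6] = 3·max(3,2) = 3·3 = 9
prod[7] = 2·max(5,6) = 2·6 = 12
prod[8] = 2·max(6,9) = 2·9 = 18
One optimal split: 3 + 3 + 2; product 3·3·2 = 18.

18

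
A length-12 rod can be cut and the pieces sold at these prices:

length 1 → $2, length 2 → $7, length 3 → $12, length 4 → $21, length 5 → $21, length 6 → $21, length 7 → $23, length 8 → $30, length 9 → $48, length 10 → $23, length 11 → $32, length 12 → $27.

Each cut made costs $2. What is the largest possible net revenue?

Let v[k] be the best obtainable value from length k. For each k, try every first piece i and keep the best of price[i] + v[k−i] minus the 2 cut fee when i<k.
v[1] = 2
v[2] = 7
v[3] = 12
v[4] = 21
v[5] = 21  (first piece 1, then v[4]=21)
v[6] = 26  (first piece 2, then v[4]=21)
v[7] = 31  (first piece 3, then v[4]=21)
v[8] = 40  (first piece 4, then v[4]=21)
v[9] = 48
v[10] = 48  (first piece 1, then v[9]=48)
v[11] = 53  (first piece 2, then v[9]=48)
v[12] = 59  (first piece 4, then v[8]=40)
One optimal plan: pieces 4 + 4 + 4 (2 cuts) → $63 − $4 = $59.

59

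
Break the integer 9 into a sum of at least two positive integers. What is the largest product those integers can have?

Define P[k] = max over 1≤i<k of i · max(k−i, P[k−i]); the inner max lets the remainder stay uncut if that's better.
Small cases: P[2]=1.
P[3] = 1×max(2,1) = 1×2 = 2
P[4] = 2×max(2,1) = 2×2 = 4
P[5] = 2×max(3,2) = 2×3 = 6
P[6] = 3×max(3,2) = 3×3 = 9
P[7] = 2×max(5,6) = 2×6 = 12
P[8] = 2×max(6,9) = 2×9 = 18
P[9] = 3×max(6,9) = 3×9 = 27
One optimal split: 3 + 3 + 3; product 3×3×3 = 27.

27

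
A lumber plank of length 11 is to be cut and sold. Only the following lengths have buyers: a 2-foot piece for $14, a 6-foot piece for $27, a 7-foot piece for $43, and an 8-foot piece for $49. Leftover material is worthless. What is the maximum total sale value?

Consider every possible first cut. best[k] is the best of p[i]+best[k−i] over all sellable i≤k.
best[1] = 0
best[2] = 14
best[3] = 14
best[4] = 28  (first piece 2, then best[2]=14)
best[5] = 28
best[6] = 42  (first piece 2, then best[4]=28)
best[7] = 43
best[8] = 56  (first piece 2, then best[6]=42)
best[9] = 57  (first piece 2, then best[7]=43)
best[10] = 70  (first piece 2, then best[8]=56)
best[11] = 71  (first piece 2, then best[9]=57)
One optimal cutting: 7 + 2 + 2 → $71.

71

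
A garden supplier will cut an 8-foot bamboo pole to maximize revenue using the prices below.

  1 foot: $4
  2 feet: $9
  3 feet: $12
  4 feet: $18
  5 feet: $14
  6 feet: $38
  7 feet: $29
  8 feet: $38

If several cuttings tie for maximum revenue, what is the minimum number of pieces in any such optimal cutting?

2

Build r[k] bottom-up: r[k] = max over allowed piece i of (p[i] + r[k−i]).
r[1] = 4
r[2] = max(4+4, 9+0) = 9
r[3] = max(4+9, 9+4, 12+0) = 13
r[4] = max(4+13, 9+9, 12+4, 18+0) = 18
r[5] = max(4+18, 9+13, 12+9, 18+4, 14+0) = 22
r[6] = max(4+22, 9+18, 12+13, 18+9, 14+4, 38+0) = 38
r[7] = max(4+38, 9+22, 12+18, …, 38+4, 29+0) = 42
r[8] = max(4+42, 9+38, 12+22, …, 29+4, 38+0) = 47
Maximum revenue is $47.
Now minimize piece count subject to staying optimal: for each k, pieces[k] = 1 + min over i with p[i]+r[k−i]=r[k] of pieces[k−i].
pieces[5] = 2
pieces[6] = 1
pieces[7] = 2
pieces[8] = 2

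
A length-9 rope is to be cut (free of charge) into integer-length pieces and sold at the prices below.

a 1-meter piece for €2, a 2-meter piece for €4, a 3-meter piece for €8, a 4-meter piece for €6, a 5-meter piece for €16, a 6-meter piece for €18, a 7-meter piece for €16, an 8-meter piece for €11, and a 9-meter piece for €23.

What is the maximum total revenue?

Let R[k] be the best obtainable value from length k. For each k, try every first piece i and keep the best of price[i] + R[k−i].
R[1] = 2
R[2] = 4  (first piece 1, then R[1]=2)
R[3] = 8
R[4] = 10  (first piece 1, then R[3]=8)
R[5] = 16
R[6] = 18  (first piece 1, then R[5]=16)
R[7] = 20  (first piece 1, then R[6]=18)
R[8] = 24  (first piece 3, then R[5]=16)
R[9] = 26  (first piece 1, then R[8]=24)
One optimal cutting: 5 + 3 + 1 → €16 + €8 + €2 = €26.

26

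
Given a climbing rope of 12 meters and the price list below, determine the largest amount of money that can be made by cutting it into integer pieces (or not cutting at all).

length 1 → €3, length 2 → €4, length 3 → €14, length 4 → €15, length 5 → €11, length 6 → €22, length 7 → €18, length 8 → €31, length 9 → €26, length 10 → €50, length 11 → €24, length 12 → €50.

56

Build best[k] bottom-up: best[k] = max over allowed piece i of (p[i] + best[k−i]).
best[1] = 3
best[2] = max(3+3, 4+0) = 6
best[3] = max(3+6, 4+3, 14+0) = 14
best[4] = max(3+14, 4+6, 14+3, 15+0) = 17
best[5] = max(3+17, 4+14, 14+6, 15+3, 11+0) = 20
best[6] = max(3+20, 4+17, 14+14, 15+6, 11+3, 22+0) = 28
best[7] = max(3+28, 4+20, 14+17, …, 22+3, 18+0) = 31
best[8] = max(3+31, 4+28, 14+20, …, 18+3, 31+0) = 34
best[9] = max(3+34, 4+31, 14+28, …, 31+3, 26+0) = 42
best[10] = max(3+42, 4+34, 14+31, …, 26+3, 50+0) = 50
best[11] = max(3+50, 4+42, 14+34, …, 50+3, 24+0) = 53
best[12] = max(3+53, 4+50, 14+42, …, 24+3, 50+0) = 56
One optimal cutting: 10 + 1 + 1 → €50 + €3 + €3 = €56.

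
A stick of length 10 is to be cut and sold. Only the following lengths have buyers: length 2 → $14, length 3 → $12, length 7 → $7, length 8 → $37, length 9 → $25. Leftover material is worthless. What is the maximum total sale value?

Let f[k] be the best obtainable value from length k. For each k, try every first piece i and keep the best of price[i] + f[k−i].
f[1] = 0
f[2] = 14
f[3] = 14
f[4] = 28  (first piece 2, then f[2]=14)
f[5] = 28
f[6] = 42  (first piece 2, then f[4]=28)
f[7] = 42
f[8] = 56  (first piece 2, then f[6]=42)
f[9] = 56
f[10] = 70  (first piece 2, then f[8]=56)
One optimal cutting: 2 + 2 + 2 + 2 + 2 → $70.

70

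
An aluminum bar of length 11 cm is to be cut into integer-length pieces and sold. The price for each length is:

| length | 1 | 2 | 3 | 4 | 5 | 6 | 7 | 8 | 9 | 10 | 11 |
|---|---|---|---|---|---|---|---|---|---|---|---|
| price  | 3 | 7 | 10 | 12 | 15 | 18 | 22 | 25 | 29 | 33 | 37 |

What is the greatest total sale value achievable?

Let R[k] be the best obtainable value from length k. For each k, try every first piece i and keep the best of price[i] + R[k−i].
R[1] = 3
R[2] = 7
R[3] = 10  (first piece 1, then R[2]=7)
R[4] = 14  (first piece 2, then R[2]=7)
R[5] = 17  (first piece 1, then R[4]=14)
R[6] = 21  (first piece 2, then R[4]=14)
R[7] = 24  (first piece 1, then R[6]=21)
R[8] = 28  (first piece 2, then R[6]=21)
R[9] = 31  (first piece 1, then R[8]=28)
R[10] = 35  (first piece 2, then R[8]=28)
R[11] = 38  (first piece 1, then R[10]=35)
One optimal cutting: 2 + 2 + 2 + 2 + 2 + 1 → $7 + $7 + $7 + $7 + $7 + $3 = $38.

38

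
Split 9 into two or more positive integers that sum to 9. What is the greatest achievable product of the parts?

Define P[k] = max over 1≤i<k of i · max(k−i, P[k−i]); the inner max lets the remainder stay uncut if that's better.
P[2] = 1*max(1,0) = 1*1 = 1
P[3] = 1*max(2,1) = 1*2 = 2
P[4] = 2*max(2,1) = 2*2 = 4
P[5] = 2*max(3,2) = 2*3 = 6
P[6] = 3*max(3,2) = 3*3 = 9
P[7] = 2*max(5,6) = 2*6 = 12
P[8] = 2*max(6,9) = 2*9 = 18
P[9] = 3*max(6,9) = 3*9 = 27
One optimal split: 3 + 3 + 3; product 3*3*3 = 27.

27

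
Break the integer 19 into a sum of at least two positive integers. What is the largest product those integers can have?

Let m[k] be the best product for length k (with at least one cut). For each first piece i, the rest contributes max(k−i, m[k−i]).
Small cases: m[2]=1, m[3]=2, m[4]=4, m[5]=6, m[6]=9, m[7]=12, m[8]=18, m[9]=27, m[10]=36, m[11]=54.
m[12] = 3·max(9,27) = 3·27 = 81
m[13] = 2·max(11,54) = 2·54 = 108
m[14] = 2·max(12,81) = 2·81 = 162
m[15] = 3·max(12,81) = 3·81 = 243
m[16] = 2·max(14,162) = 2·162 = 324
m[17] = 2·max(15,243) = 2·243 = 486
m[18] = 3·max(15,243) = 3·243 = 729
m[19] = 2·max(17,486) = 2·486 = 972
One optimal split: 3 + 3 + 3 + 3 + 3 + 2 + 2; product 3·3·3·3·3·2·2 = 972.

972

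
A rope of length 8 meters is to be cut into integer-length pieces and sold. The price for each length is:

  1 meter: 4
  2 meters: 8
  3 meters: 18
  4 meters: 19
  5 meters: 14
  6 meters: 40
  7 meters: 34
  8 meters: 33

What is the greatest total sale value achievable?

48

Let v[k] be the best obtainable value from length k. For each k, try every first piece i and keep the best of price[i] + v[k−i].
v[1] = 4
v[2] = max(4+4, 8+0) = 8
v[3] = max(4+8, 8+4, 18+0) = 18
v[4] = max(4+18, 8+8, 18+4, 19+0) = 22
v[5] = max(4+22, 8+18, 18+8, 19+4, 14+0) = 26
v[6] = max(4+26, 8+22, 18+18, 19+8, 14+4, 40+0) = 40
v[7] = max(4+40, 8+26, 18+22, …, 40+4, 34+0) = 44
v[8] = max(4+44, 8+40, 18+26, …, 34+4, 33+0) = 48
One optimal cutting: 6 + 1 + 1 → 40 + 4 + 4 = 48.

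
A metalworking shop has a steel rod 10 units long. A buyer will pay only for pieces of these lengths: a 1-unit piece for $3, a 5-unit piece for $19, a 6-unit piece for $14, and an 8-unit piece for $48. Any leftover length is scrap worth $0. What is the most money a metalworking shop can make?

54

Build f[k] bottom-up: f[k] = max over allowed piece i of (p[i] + f[k−i]).
f[1] = 3
f[2] = 6  (first piece 1, then f[1]=3)
f[3] = 9  (first piece 1, then f[2]=6)
f[4] = 12  (first piece 1, then f[3]=9)
f[5] = max(3+12, 19+0) = 19
f[6] = max(3+19, 19+3, 14+0) = 22
f[7] = max(3+22, 19+6, 14+3) = 25
f[8] = max(3+25, 19+9, 14+6, 48+0) = 48
f[9] = max(3+48, 19+12, 14+9, 48+3) = 51
f[10] = max(3+51, 19+19, 14+12, 48+6) = 54
One optimal cutting: 8 + 1 + 1 → $54.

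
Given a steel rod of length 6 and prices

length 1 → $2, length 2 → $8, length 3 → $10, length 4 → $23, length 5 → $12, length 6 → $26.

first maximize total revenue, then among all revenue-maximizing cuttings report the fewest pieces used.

2

Consider every possible first cut. r[k] is the best of p[i]+r[k−i] over all sellable i≤k.
r[1] = 2
r[2] = 8
r[3] = 10  (first piece 1, then r[2]=8)
r[4] = 23
r[5] = 25  (first piece 1, then r[4]=23)
r[6] = 31  (first piece 2, then r[4]=23)
Maximum revenue is $31.
Now minimize piece count subject to staying optimal: for each k, pieces[k] = 1 + min over i with p[i]+r[k−i]=r[k] of pieces[k−i].
pieces[3] = 1
pieces[4] = 1
pieces[5] = 2
pieces[6] = 2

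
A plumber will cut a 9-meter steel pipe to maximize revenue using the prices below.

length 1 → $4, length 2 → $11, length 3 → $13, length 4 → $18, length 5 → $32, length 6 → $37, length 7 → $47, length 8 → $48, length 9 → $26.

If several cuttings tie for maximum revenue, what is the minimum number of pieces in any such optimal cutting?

Build r[k] bottom-up: r[k] = max over allowed piece i of (p[i] + r[k−i]).
r[1] = 4
r[2] = max(4+4, 11+0) = 11
r[3] = max(4+11, 11+4, 13+0) = 15
r[4] = max(4+15, 11+11, 13+4, 18+0) = 22
r[5] = max(4+22, 11+15, 13+11, 18+4, 32+0) = 32
r[6] = max(4+32, 11+22, 13+15, 18+11, 32+4, 37+0) = 37
r[7] = max(4+37, 11+32, 13+22, …, 37+4, 47+0) = 47
r[8] = max(4+47, 11+37, 13+32, …, 47+4, 48+0) = 51
r[9] = max(4+51, 11+47, 13+37, …, 48+4, 26+0) = 58
Maximum revenue is $58.
Now minimize piece count subject to staying optimal: for each k, pieces[k] = 1 + min over i with p[i]+r[k−i]=r[k] of pieces[k−i].
pieces[6] = 1
pieces[7] = 1
pieces[8] = 2
pieces[9] = 2

2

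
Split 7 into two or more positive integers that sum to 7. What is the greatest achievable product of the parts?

Let f[k] be the best product for length k (with at least one cut). For each first piece i, the rest contributes max(k−i, f[k−i]).
Small cases: f[2]=1.
f[3] = 1·max(2,1) = 1·2 = 2
f[4] = 2·max(2,1) = 2·2 = 4
f[5] = 2·max(3,2) = 2·3 = 6
f[6] = 3·max(3,2) = 3·3 = 9
f[7] = 2·max(5,6) = 2·6 = 12
One optimal split: 3 + 2 + 2; product 3·2·2 = 12.

12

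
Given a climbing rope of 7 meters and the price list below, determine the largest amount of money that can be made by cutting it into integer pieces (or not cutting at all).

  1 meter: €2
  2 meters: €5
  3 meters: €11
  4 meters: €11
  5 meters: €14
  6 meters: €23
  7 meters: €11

25

Build best[k] bottom-up: best[k] = max over allowed piece i of (p[i] + best[k−i]).
best[1] = 2
best[2] = max(2+2, 5+0) = 5
best[3] = max(2+5, 5+2, 11+0) = 11
best[4] = max(2+11, 5+5, 11+2, 11+0) = 13
best[5] = max(2+13, 5+11, 11+5, 11+2, 14+0) = 16
best[6] = max(2+16, 5+13, 11+11, 11+5, 14+2, 23+0) = 23
best[7] = max(2+23, 5+16, 11+13, …, 23+2, 11+0) = 25
One optimal cutting: 6 + 1 → €23 + €2 = €25.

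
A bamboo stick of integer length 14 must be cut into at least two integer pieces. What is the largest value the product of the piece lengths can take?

Fill f[k] for k=2..14: at each k try every first piece i and multiply by the better of (k−i) uncut or f[k−i].
f[2] = 1·max(1,0) = 1·1 = 1
f[3] = max(1·2, 2·1) = 2
f[4] = max(1·3, 2·2, 3·1) = 4
f[5] = max(1·4, 2·3, 3·2, 4·1) = 6
f[6] = max(1·6, 2·4, 3·3, 4·2, 5·1) = 9
f[7] = max(1·9, 2·6, 3·4, 4·3, 5·2, 6·1) = 12
f[8] = max(1·12, 2·9, 3·6, …, 6·2, 7·1) = 18
f[9] = max(1·18, 2·12, 3·9, …, 7·2, 8·1) = 27
f[10] = max(1·27, 2·18, 3·12, …, 8·2, 9·1) = 36
f[11] = max(1·36, 2·27, 3·18, …, 9·2, 10·1) = 54
f[12] = max(1·54, 2·36, 3·27, …, 10·2, 11·1) = 81
f[13] = max(1·81, 2·54, 3·36, …, 11·2, 12·1) = 108
f[14] = max(1·108, 2·81, 3·54, …, 12·2, 13·1) = 162
One optimal split: 3 + 3 + 3 + 3 + 2; product 3·3·3·3·2 = 162.

162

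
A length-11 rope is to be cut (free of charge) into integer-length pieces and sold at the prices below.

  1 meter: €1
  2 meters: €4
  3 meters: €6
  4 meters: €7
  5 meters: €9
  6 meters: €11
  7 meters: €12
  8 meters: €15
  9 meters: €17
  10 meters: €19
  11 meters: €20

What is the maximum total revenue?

Consider every possible first cut. r[k] is the best of p[i]+r[k−i] over all sellable i≤k.
r[1] = 1
r[2] = 4
r[3] = 6
r[4] = 8  (first piece 2, then r[2]=4)
r[5] = 10  (first piece 2, then r[3]=6)
r[6] = 12  (first piece 2, then r[4]=8)
r[7] = 14  (first piece 2, then r[5]=10)
r[8] = 16  (first piece 2, then r[6]=12)
r[9] = 18  (first piece 2, then r[7]=14)
r[10] = 20  (first piece 2, then r[8]=16)
r[11] = 22  (first piece 2, then r[9]=18)
One optimal cutting: 3 + 2 + 2 + 2 + 2 → €6 + €4 + €4 + €4 + €4 = €22.

22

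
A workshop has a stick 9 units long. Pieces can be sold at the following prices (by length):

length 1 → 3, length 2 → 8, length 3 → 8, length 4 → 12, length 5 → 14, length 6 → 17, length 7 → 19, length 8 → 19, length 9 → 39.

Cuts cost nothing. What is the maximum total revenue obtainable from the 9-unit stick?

39

Build R[k] bottom-up: R[k] = max over allowed piece i of (p[i] + R[k−i]).
R[1] = 3
R[2] = 8
R[3] = 11  (first piece 1, then R[2]=8)
R[4] = 16  (first piece 2, then R[2]=8)
R[5] = 19  (first piece 1, then R[4]=16)
R[6] = 24  (first piece 2, then R[4]=16)
R[7] = 27  (first piece 1, then R[6]=24)
R[8] = 32  (first piece 2, then R[6]=24)
R[9] = 39
Best is to sell the whole 9-unit piece uncut for 39.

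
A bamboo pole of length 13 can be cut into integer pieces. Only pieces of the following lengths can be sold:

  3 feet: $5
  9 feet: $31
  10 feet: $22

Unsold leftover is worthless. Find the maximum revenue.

36

Consider every possible first cut. f[k] is the best of p[i]+f[k−i] over all sellable i≤k.
f[1] = 0
f[2] = 0
f[3] = 5
f[4] = 5
f[5] = 5
f[6] = 10  (first piece 3, then f[3]=5)
f[7] = 10
f[8] = 10
f[9] = max(5+10, 31+0) = 31
f[10] = max(5+10, 31+0, 22+0) = 31
f[11] = max(5+10, 31+0, 22+0) = 31
f[12] = max(5+31, 31+5, 22+0) = 36
f[13] = max(5+31, 31+5, 22+5) = 36
One optimal cutting: pieces 9 + 3 with 1 foot of scrap → $36.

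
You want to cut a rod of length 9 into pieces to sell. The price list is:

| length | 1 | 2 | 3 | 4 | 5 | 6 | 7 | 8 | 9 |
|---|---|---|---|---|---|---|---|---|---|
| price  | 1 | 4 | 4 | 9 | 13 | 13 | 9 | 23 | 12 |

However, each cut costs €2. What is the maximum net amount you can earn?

Build v[k] bottom-up: v[k] = max over allowed piece i of (p[i] + v[k−i]) − 2 per cut.
v[1] = 1
v[2] = max(1+1-2, 4+0) = 4
v[3] = max(1+4-2, 4+1-2, 4+0) = 4
v[4] = max(1+4-2, 4+4-2, 4+1-2, 9+0) = 9
v[5] = max(1+9-2, 4+4-2, 4+4-2, 9+1-2, 13+0) = 13
v[6] = max(1+13-2, 4+9-2, 4+4-2, 9+4-2, 13+1-2, 13+0) = 13
v[7] = max(1+13-2, 4+13-2, 4+9-2, …, 13+1-2, 9+0) = 15
v[8] = max(1+15-2, 4+13-2, 4+13-2, …, 9+1-2, 23+0) = 23
v[9] = max(1+23-2, 4+15-2, 4+13-2, …, 23+1-2, 12+0) = 22
One optimal plan: pieces 8 + 1 (1 cut) → €24 − €2 = €22.

22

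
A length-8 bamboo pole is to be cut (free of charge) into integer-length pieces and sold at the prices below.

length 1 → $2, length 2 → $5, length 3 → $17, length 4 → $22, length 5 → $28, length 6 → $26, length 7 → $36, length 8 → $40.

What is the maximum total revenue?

Build r[k] bottom-up: r[k] = max over allowed piece i of (p[i] + r[k−i]).
r[1] = 2
r[2] = max(2+2, 5+0) = 5
r[3] = max(2+5, 5+2, 17+0) = 17
r[4] = max(2+17, 5+5, 17+2, 22+0) = 22
r[5] = max(2+22, 5+17, 17+5, 22+2, 28+0) = 28
r[6] = max(2+28, 5+22, 17+17, 22+5, 28+2, 26+0) = 34
r[7] = max(2+34, 5+28, 17+22, …, 26+2, 36+0) = 39
r[8] = max(2+39, 5+34, 17+28, …, 36+2, 40+0) = 45
One optimal cutting: 5 + 3 → $28 + $17 = $45.

45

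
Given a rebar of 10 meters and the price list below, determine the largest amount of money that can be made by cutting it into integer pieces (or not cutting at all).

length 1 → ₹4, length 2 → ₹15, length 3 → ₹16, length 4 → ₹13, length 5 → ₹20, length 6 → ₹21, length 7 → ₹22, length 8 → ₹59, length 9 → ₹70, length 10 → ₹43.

75

Consider every possible first cut. r[k] is the best of p[i]+r[k−i] over all sellable i≤k.
r[1] = 4
r[2] = max(4+4, 15+0) = 15
r[3] = max(4+15, 15+4, 16+0) = 19
r[4] = max(4+19, 15+15, 16+4, 13+0) = 30
r[5] = max(4+30, 15+19, 16+15, 13+4, 20+0) = 34
r[6] = max(4+34, 15+30, 16+19, 13+15, 20+4, 21+0) = 45
r[7] = max(4+45, 15+34, 16+30, …, 21+4, 22+0) = 49
r[8] = max(4+49, 15+45, 16+34, …, 22+4, 59+0) = 60
r[9] = max(4+60, 15+49, 16+45, …, 59+4, 70+0) = 70
r[10] = max(4+70, 15+60, 16+49, …, 70+4, 43+0) = 75
One optimal cutting: 2 + 2 + 2 + 2 + 2 → ₹15 + ₹15 + ₹15 + ₹15 + ₹15 = ₹75.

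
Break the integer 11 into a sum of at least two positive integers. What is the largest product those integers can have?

Fill f[k] for k=2..11: at each k try every first piece i and multiply by the better of (k−i) uncut or f[k−i].
f[2] = 1·max(1,0) = 1·1 = 1
f[3] = 1·max(2,1) = 1·2 = 2
f[4] = 2·max(2,1) = 2·2 = 4
f[5] = 2·max(3,2) = 2·3 = 6
f[6] = 3·max(3,2) = 3·3 = 9
f[7] = 2·max(5,6) = 2·6 = 12
f[8] = 2·max(6,9) = 2·9 = 18
f[9] = 3·max(6,9) = 3·9 = 27
f[10] = 2·max(8,18) = 2·18 = 36
f[11] = 2·max(9,27) = 2·27 = 54
One optimal split: 3 + 3 + 3 + 2; product 3·3·3·2 = 54.

54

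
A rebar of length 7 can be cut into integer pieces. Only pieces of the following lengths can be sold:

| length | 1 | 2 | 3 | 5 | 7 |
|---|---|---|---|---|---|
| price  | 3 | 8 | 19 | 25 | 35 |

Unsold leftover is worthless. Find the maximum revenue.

Consider every possible first cut. r[k] is the best of p[i]+r[k−i] over all sellable i≤k.
r[1] = 3
r[2] = max(3+3, 8+0) = 8
r[3] = max(3+8, 8+3, 19+0) = 19
r[4] = max(3+19, 8+8, 19+3) = 22
r[5] = max(3+22, 8+19, 19+8, 25+0) = 27
r[6] = max(3+27, 8+22, 19+19, 25+3) = 38
r[7] = max(3+38, 8+27, 19+22, 25+8, 35+0) = 41
One optimal cutting: 3 + 3 + 1 → ₹41.

41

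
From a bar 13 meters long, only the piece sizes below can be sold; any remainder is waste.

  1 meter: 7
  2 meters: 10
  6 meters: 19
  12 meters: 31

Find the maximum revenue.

Build f[k] bottom-up: f[k] = max over allowed piece i of (p[i] + f[k−i]).
f[1] = 7
f[2] = 14  (first piece 1, then f[1]=7)
f[3] = 21  (first piece 1, then f[2]=14)
f[4] = 28  (first piece 1, then f[3]=21)
f[5] = 35  (first piece 1, then f[4]=28)
f[6] = 42  (first piece 1, then f[5]=35)
f[7] = 49  (first piece 1, then f[6]=42)
f[8] = 56  (first piece 1, then f[7]=49)
f[9] = 63  (first piece 1, then f[8]=56)
f[10] = 70  (first piece 1, then f[9]=63)
f[11] = 77  (first piece 1, then f[10]=70)
f[12] = 84  (first piece 1, then f[11]=77)
f[13] = 91  (first piece 1, then f[12]=84)
One optimal cutting: 1 + 1 + 1 + 1 + 1 + 1 + 1 + 1 + 1 + 1 + 1 + 1 + 1 → 91.

91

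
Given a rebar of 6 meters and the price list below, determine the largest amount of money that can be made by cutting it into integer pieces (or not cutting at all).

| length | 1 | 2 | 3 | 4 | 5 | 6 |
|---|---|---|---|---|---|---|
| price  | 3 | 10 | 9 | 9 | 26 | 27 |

Consider every possible first cut. best[k] is the best of p[i]+best[k−i] over all sellable i≤k.
best[1] = 3
best[2] = 10
best[3] = 13  (first piece 1, then best[2]=10)
best[4] = 20  (first piece 2, then best[2]=10)
best[5] = 26
best[6] = 30  (first piece 2, then best[4]=20)
One optimal cutting: 2 + 2 + 2 → ₹10 + ₹10 + ₹10 = ₹30.

30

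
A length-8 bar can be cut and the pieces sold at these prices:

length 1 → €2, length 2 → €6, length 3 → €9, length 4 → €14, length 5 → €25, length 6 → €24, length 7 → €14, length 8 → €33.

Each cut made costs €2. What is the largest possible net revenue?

Build net[k] bottom-up: net[k] = max over allowed piece i of (p[i] + net[k−i]) − 2 per cut.
net[1] = 2
net[2] = max(2+2-2, 6+0) = 6
net[3] = max(2+6-2, 6+2-2, 9+0) = 9
net[4] = max(2+9-2, 6+6-2, 9+2-2, 14+0) = 14
net[5] = max(2+14-2, 6+9-2, 9+6-2, 14+2-2, 25+0) = 25
net[6] = max(2+25-2, 6+14-2, 9+9-2, 14+6-2, 25+2-2, 24+0) = 25
net[7] = max(2+25-2, 6+25-2, 9+14-2, …, 24+2-2, 14+0) = 29
net[8] = max(2+29-2, 6+25-2, 9+25-2, …, 14+2-2, 33+0) = 33
Best is to make no cuts and sell whole for €33.

33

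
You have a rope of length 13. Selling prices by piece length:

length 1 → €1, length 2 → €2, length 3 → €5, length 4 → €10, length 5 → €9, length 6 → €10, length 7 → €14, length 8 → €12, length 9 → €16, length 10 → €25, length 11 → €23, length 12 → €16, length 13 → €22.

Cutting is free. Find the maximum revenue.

Let R[k] be the best obtainable value from length k. For each k, try every first piece i and keep the best of price[i] + R[k−i].
R[1] = 1
R[2] = max(1+1, 2+0) = 2
R[3] = max(1+2, 2+1, 5+0) = 5
R[4] = max(1+5, 2+2, 5+1, 10+0) = 10
R[5] = max(1+10, 2+5, 5+2, 10+1, 9+0) = 11
R[6] = max(1+11, 2+10, 5+5, 10+2, 9+1, 10+0) = 12
R[7] = max(1+12, 2+11, 5+10, …, 10+1, 14+0) = 15
R[8] = max(1+15, 2+12, 5+11, …, 14+1, 12+0) = 20
R[9] = max(1+20, 2+15, 5+12, …, 12+1, 16+0) = 21
R[10] = max(1+21, 2+20, 5+15, …, 16+1, 25+0) = 25
R[11] = max(1+25, 2+21, 5+20, …, 25+1, 23+0) = 26
R[12] = max(1+26, 2+25, 5+21, …, 23+1, 16+0) = 30
R[13] = max(1+30, 2+26, 5+25, …, 16+1, 22+0) = 31
One optimal cutting: 4 + 4 + 4 + 1 → €10 + €10 + €10 + €1 = €31.

31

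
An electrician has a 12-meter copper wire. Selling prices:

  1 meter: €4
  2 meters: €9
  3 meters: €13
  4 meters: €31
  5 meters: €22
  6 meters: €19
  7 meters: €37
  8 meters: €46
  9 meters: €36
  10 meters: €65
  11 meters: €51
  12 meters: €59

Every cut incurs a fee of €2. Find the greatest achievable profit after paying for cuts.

Consider every possible first cut. r[k] is the best of p[i]+r[k−i] over all sellable i≤k, charging 2 whenever i<k.
r[1] = 4
r[2] = 9
r[3] = 13
r[4] = 31
r[5] = 33  (first piece 1, then r[4]=31)
r[6] = 38  (first piece 2, then r[4]=31)
r[7] = 42  (first piece 3, then r[4]=31)
r[8] = 60  (first piece 4, then r[4]=31)
r[9] = 62  (first piece 1, then r[8]=60)
r[10] = 67  (first piece 2, then r[8]=60)
r[11] = 71  (first piece 3, then r[8]=60)
r[12] = 89  (first piece 4, then r[8]=60)
One optimal plan: pieces 4 + 4 + 4 (2 cuts) → €93 − €4 = €89.

89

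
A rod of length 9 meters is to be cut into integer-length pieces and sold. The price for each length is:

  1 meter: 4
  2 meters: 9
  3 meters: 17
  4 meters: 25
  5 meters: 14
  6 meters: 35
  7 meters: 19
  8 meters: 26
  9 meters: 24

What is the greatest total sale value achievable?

Build v[k] bottom-up: v[k] = max over allowed piece i of (p[i] + v[k−i]).
v[1] = 4
v[2] = max(4+4, 9+0) = 9
v[3] = max(4+9, 9+4, 17+0) = 17
v[4] = max(4+17, 9+9, 17+4, 25+0) = 25
v[5] = max(4+25, 9+17, 17+9, 25+4, 14+0) = 29
v[6] = max(4+29, 9+25, 17+17, 25+9, 14+4, 35+0) = 35
v[7] = max(4+35, 9+29, 17+25, …, 35+4, 19+0) = 42
v[8] = max(4+42, 9+35, 17+29, …, 19+4, 26+0) = 50
v[9] = max(4+50, 9+42, 17+35, …, 26+4, 24+0) = 54
One optimal cutting: 4 + 4 + 1 → 25 + 25 + 4 = 54.

54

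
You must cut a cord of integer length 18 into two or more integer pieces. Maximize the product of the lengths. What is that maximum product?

729

Let prod[k] be the best product for length k (with at least one cut). For each first piece i, the rest contributes max(k−i, prod[k−i]).
prod[2] = 1×max(1,0) = 1×1 = 1
prod[3] = 1×max(2,1) = 1×2 = 2
prod[4] = 2×max(2,1) = 2×2 = 4
prod[5] = 2×max(3,2) = 2×3 = 6
prod[6] = 3×max(3,2) = 3×3 = 9
prod[7] = 2×max(5,6) = 2×6 = 12
prod[8] = 2×max(6,9) = 2×9 = 18
prod[9] = 3×max(6,9) = 3×9 = 27
prod[10] = 2×max(8,18) = 2×18 = 36
prod[11] = 2×max(9,27) = 2×27 = 54
prod[12] = 3×max(9,27) = 3×27 = 81
prod[13] = 2×max(11,54) = 2×54 = 108
prod[14] = 2×max(12,81) = 2×81 = 162
prod[15] = 3×max(12,81) = 3×81 = 243
prod[16] = 2×max(14,162) = 2×162 = 324
prod[17] = 2×max(15,243) = 2×243 = 486
prod[18] = 3×max(15,243) = 3×243 = 729
One optimal split: 3 + 3 + 3 + 3 + 3 + 3; product 3×3×3×3×3×3 = 729.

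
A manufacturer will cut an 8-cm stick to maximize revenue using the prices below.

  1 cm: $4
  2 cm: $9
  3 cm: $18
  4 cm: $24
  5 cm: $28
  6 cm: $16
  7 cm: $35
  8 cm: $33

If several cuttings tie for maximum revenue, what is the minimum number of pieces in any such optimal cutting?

2

Let r[k] be the best obtainable value from length k. For each k, try every first piece i and keep the best of price[i] + r[k−i].
r[1] = 4
r[2] = 9
r[3] = 18
r[4] = 24
r[5] = 28  (first piece 1, then r[4]=24)
r[6] = 36  (first piece 3, then r[3]=18)
r[7] = 42  (first piece 3, then r[4]=24)
r[8] = 48  (first piece 4, then r[4]=24)
Maximum revenue is $48.
Now minimize piece count subject to staying optimal: for each k, pieces[k] = 1 + min over i with p[i]+r[k−i]=r[k] of pieces[k−i].
pieces[5] = 1
pieces[6] = 2
pieces[7] = 2
pieces[8] = 2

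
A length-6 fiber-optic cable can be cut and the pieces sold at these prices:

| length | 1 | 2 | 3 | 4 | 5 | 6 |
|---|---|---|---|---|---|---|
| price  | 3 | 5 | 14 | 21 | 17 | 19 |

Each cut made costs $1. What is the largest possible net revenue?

27

Build r[k] bottom-up: r[k] = max over allowed piece i of (p[i] + r[k−i]) − 1 per cut.
r[1] = 3
r[2] = 5  (first piece 1, then r[1]=3)
r[3] = 14
r[4] = 21
r[5] = 23  (first piece 1, then r[4]=21)
r[6] = 27  (first piece 3, then r[3]=14)
One optimal plan: pieces 3 + 3 (1 cut) → $28 − $1 = $27.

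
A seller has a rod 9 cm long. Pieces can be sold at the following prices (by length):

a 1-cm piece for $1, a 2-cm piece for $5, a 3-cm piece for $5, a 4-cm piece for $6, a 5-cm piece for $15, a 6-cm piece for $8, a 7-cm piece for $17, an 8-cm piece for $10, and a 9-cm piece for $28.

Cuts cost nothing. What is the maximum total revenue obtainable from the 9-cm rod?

28

Build R[k] bottom-up: R[k] = max over allowed piece i of (p[i] + R[k−i]).
R[1] = 1
R[2] = max(1+1, 5+0) = 5
R[3] = max(1+5, 5+1, 5+0) = 6
R[4] = max(1+6, 5+5, 5+1, 6+0) = 10
R[5] = max(1+10, 5+6, 5+5, 6+1, 15+0) = 15
R[6] = max(1+15, 5+10, 5+6, 6+5, 15+1, 8+0) = 16
R[7] = max(1+16, 5+15, 5+10, …, 8+1, 17+0) = 20
R[8] = max(1+20, 5+16, 5+15, …, 17+1, 10+0) = 21
R[9] = max(1+21, 5+20, 5+16, …, 10+1, 28+0) = 28
Best is to sell the whole 9-cm piece uncut for $28.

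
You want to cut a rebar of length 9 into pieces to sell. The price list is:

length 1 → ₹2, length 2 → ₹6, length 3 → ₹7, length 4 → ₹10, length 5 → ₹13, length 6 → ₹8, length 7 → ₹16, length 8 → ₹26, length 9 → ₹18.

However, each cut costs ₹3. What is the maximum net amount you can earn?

Consider every possible first cut. r[k] is the best of p[i]+r[k−i] over all sellable i≤k, charging 3 whenever i<k.
r[1] = 2
r[2] = max(2+2-3, 6+0) = 6
r[3] = max(2+6-3, 6+2-3, 7+0) = 7
r[4] = max(2+7-3, 6+6-3, 7+2-3, 10+0) = 10
r[5] = max(2+10-3, 6+7-3, 7+6-3, 10+2-3, 13+0) = 13
r[6] = max(2+13-3, 6+10-3, 7+7-3, 10+6-3, 13+2-3, 8+0) = 13
r[7] = max(2+13-3, 6+13-3, 7+10-3, …, 8+2-3, 16+0) = 16
r[8] = max(2+16-3, 6+13-3, 7+13-3, …, 16+2-3, 26+0) = 26
r[9] = max(2+26-3, 6+16-3, 7+13-3, …, 26+2-3, 18+0) = 25
One optimal plan: pieces 8 + 1 (1 cut) → ₹28 − ₹3 = ₹25.

25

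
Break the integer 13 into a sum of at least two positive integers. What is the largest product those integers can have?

Let P[k] be the best product for length k (with at least one cut). For each first piece i, the rest contributes max(k−i, P[k−i]).
P[2] = 1·max(1,0) = 1·1 = 1
P[3] = 1·max(2,1) = 1·2 = 2
P[4] = 2·max(2,1) = 2·2 = 4
P[5] = 2·max(3,2) = 2·3 = 6
P[6] = 3·max(3,2) = 3·3 = 9
P[7] = 2·max(5,6) = 2·6 = 12
P[8] = 2·max(6,9) = 2·9 = 18
P[9] = 3·max(6,9) = 3·9 = 27
P[10] = 2·max(8,18) = 2·18 = 36
P[11] = 2·max(9,27) = 2·27 = 54
P[12] = 3·max(9,27) = 3·27 = 81
P[13] = 2·max(11,54) = 2·54 = 108
One optimal split: 3 + 3 + 3 + 2 + 2; product 3·3·3·2·2 = 108.

108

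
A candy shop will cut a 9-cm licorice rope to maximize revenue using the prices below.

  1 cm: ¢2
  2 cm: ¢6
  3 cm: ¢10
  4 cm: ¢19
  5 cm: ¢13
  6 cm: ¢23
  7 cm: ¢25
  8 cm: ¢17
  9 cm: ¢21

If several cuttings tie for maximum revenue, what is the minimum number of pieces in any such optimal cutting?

Build r[k] bottom-up: r[k] = max over allowed piece i of (p[i] + r[k−i]).
r[1] = 2
r[2] = max(2+2, 6+0) = 6
r[3] = max(2+6, 6+2, 10+0) = 10
r[4] = max(2+10, 6+6, 10+2, 19+0) = 19
r[5] = max(2+19, 6+10, 10+6, 19+2, 13+0) = 21
r[6] = max(2+21, 6+19, 10+10, 19+6, 13+2, 23+0) = 25
r[7] = max(2+25, 6+21, 10+19, …, 23+2, 25+0) = 29
r[8] = max(2+29, 6+25, 10+21, …, 25+2, 17+0) = 38
r[9] = max(2+38, 6+29, 10+25, …, 17+2, 21+0) = 40
Maximum revenue is ¢40.
Now minimize piece count subject to staying optimal: for each k, pieces[k] = 1 + min over i with p[i]+r[k−i]=r[k] of pieces[k−i].
pieces[6] = 2
pieces[7] = 2
pieces[8] = 2
pieces[9] = 3

3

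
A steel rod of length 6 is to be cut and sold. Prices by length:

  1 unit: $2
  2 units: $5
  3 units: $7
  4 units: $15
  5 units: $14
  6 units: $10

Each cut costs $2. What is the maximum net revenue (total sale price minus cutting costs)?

18

Consider every possible first cut. r[k] is the best of p[i]+r[k−i] over all sellable i≤k, charging 2 whenever i<k.
r[1] = 2
r[2] = 5
r[3] = 7
r[4] = 15
r[5] = 15  (first piece 1, then r[4]=15)
r[6] = 18  (first piece 2, then r[4]=15)
One optimal plan: pieces 4 + 2 (1 cut) → $20 − $2 = $18.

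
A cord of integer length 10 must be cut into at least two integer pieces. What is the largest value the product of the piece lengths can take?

36

Define P[k] = max over 1≤i<k of i · max(k−i, P[k−i]); the inner max lets the remainder stay uncut if that's better.
P[2] = 1·max(1,0) = 1·1 = 1
P[3] = max(1·2, 2·1) = 2
P[4] = max(1·3, 2·2, 3·1) = 4
P[5] = max(1·4, 2·3, 3·2, 4·1) = 6
P[6] = max(1·6, 2·4, 3·3, 4·2, 5·1) = 9
P[7] = max(1·9, 2·6, 3·4, 4·3, 5·2, 6·1) = 12
P[8] = max(1·12, 2·9, 3·6, …, 6·2, 7·1) = 18
P[9] = max(1·18, 2·12, 3·9, …, 7·2, 8·1) = 27
P[10] = max(1·27, 2·18, 3·12, …, 8·2, 9·1) = 36
One optimal split: 3 + 3 + 2 + 2; product 3·3·2·2 = 36.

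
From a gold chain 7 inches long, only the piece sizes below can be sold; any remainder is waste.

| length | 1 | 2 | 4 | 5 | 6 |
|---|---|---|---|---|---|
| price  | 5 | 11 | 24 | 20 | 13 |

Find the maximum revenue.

Build r[k] bottom-up: r[k] = max over allowed piece i of (p[i] + r[k−i]).
r[1] = 5
r[2] = 11
r[3] = 16  (first piece 1, then r[2]=11)
r[4] = 24
r[5] = 29  (first piece 1, then r[4]=24)
r[6] = 35  (first piece 2, then r[4]=24)
r[7] = 40  (first piece 1, then r[6]=35)
One optimal cutting: 4 + 2 + 1 → $40.

40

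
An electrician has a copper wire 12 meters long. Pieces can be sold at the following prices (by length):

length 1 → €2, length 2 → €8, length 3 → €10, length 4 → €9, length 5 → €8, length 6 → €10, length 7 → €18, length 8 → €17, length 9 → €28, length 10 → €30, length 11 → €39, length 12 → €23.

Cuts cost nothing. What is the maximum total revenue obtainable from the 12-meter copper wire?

48

Consider every possible first cut. best[k] is the best of p[i]+best[k−i] over all sellable i≤k.
best[1] = 2
best[2] = max(2+2, 8+0) = 8
best[3] = max(2+8, 8+2, 10+0) = 10
best[4] = max(2+10, 8+8, 10+2, 9+0) = 16
best[5] = max(2+16, 8+10, 10+8, 9+2, 8+0) = 18
best[6] = max(2+18, 8+16, 10+10, 9+8, 8+2, 10+0) = 24
best[7] = max(2+24, 8+18, 10+16, …, 10+2, 18+0) = 26
best[8] = max(2+26, 8+24, 10+18, …, 18+2, 17+0) = 32
best[9] = max(2+32, 8+26, 10+24, …, 17+2, 28+0) = 34
best[10] = max(2+34, 8+32, 10+26, …, 28+2, 30+0) = 40
best[11] = max(2+40, 8+34, 10+32, …, 30+2, 39+0) = 42
best[12] = max(2+42, 8+40, 10+34, …, 39+2, 23+0) = 48
One optimal cutting: 2 + 2 + 2 + 2 + 2 + 2 → €8 + €8 + €8 + €8 + €8 + €8 = €48.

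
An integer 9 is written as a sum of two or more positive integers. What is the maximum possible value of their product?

27

Let P[k] be the best product for length k (with at least one cut). For each first piece i, the rest contributes max(k−i, P[k−i]).
Small cases: P[2]=1, P[3]=2, P[4]=4.
P[5] = 2·max(3,2) = 2·3 = 6
P[6] = 3·max(3,2) = 3·3 = 9
P[7] = 2·max(5,6) = 2·6 = 12
P[8] = 2·max(6,9) = 2·9 = 18
P[9] = 3·max(6,9) = 3·9 = 27
One optimal split: 3 + 3 + 3; product 3·3·3 = 27.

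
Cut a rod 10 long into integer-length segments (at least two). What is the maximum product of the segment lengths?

36

Fill f[k] for k=2..10: at each k try every first piece i and multiply by the better of (k−i) uncut or f[k−i].
f[2] = 1×max(1,0) = 1×1 = 1
f[3] = max(1×2, 2×1) = 2
f[4] = max(1×3, 2×2, 3×1) = 4
f[5] = max(1×4, 2×3, 3×2, 4×1) = 6
f[6] = max(1×6, 2×4, 3×3, 4×2, 5×1) = 9
f[7] = max(1×9, 2×6, 3×4, 4×3, 5×2, 6×1) = 12
f[8] = max(1×12, 2×9, 3×6, …, 6×2, 7×1) = 18
f[9] = max(1×18, 2×12, 3×9, …, 7×2, 8×1) = 27
f[10] = max(1×27, 2×18, 3×12, …, 8×2, 9×1) = 36
One optimal split: 3 + 3 + 2 + 2; product 3×3×2×2 = 36.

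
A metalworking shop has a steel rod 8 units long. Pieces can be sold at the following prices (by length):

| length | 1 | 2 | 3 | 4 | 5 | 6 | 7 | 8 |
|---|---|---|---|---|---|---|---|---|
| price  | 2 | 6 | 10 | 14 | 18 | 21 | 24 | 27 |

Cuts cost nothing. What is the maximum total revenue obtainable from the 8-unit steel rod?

Consider every possible first cut. r[k] is the best of p[i]+r[k−i] over all sellable i≤k.
r[1] = 2
r[2] = max(2+2, 6+0) = 6
r[3] = max(2+6, 6+2, 10+0) = 10
r[4] = max(2+10, 6+6, 10+2, 14+0) = 14
r[5] = max(2+14, 6+10, 10+6, 14+2, 18+0) = 18
r[6] = max(2+18, 6+14, 10+10, 14+6, 18+2, 21+0) = 21
r[7] = max(2+21, 6+18, 10+14, …, 21+2, 24+0) = 24
r[8] = max(2+24, 6+21, 10+18, …, 24+2, 27+0) = 28
One optimal cutting: 5 + 3 → $18 + $10 = $28.

28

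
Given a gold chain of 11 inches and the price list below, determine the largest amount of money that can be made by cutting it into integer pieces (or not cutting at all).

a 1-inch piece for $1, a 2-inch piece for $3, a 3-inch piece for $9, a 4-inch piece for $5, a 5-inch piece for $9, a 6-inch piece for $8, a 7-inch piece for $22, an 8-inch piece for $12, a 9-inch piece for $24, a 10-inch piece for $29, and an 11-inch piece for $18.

Let r[k] be the best obtainable value from length k. For each k, try every first piece i and keep the best of price[i] + r[k−i].
r[1] = 1
r[2] = max(1+1, 3+0) = 3
r[3] = max(1+3, 3+1, 9+0) = 9
r[4] = max(1+9, 3+3, 9+1, 5+0) = 10
r[5] = max(1+10, 3+9, 9+3, 5+1, 9+0) = 12
r[6] = max(1+12, 3+10, 9+9, 5+3, 9+1, 8+0) = 18
r[7] = max(1+18, 3+12, 9+10, …, 8+1, 22+0) = 22
r[8] = max(1+22, 3+18, 9+12, …, 22+1, 12+0) = 23
r[9] = max(1+23, 3+22, 9+18, …, 12+1, 24+0) = 27
r[10] = max(1+27, 3+23, 9+22, …, 24+1, 29+0) = 31
r[11] = max(1+31, 3+27, 9+23, …, 29+1, 18+0) = 32
One optimal cutting: 7 + 3 + 1 → $22 + $9 + $1 = $32.

32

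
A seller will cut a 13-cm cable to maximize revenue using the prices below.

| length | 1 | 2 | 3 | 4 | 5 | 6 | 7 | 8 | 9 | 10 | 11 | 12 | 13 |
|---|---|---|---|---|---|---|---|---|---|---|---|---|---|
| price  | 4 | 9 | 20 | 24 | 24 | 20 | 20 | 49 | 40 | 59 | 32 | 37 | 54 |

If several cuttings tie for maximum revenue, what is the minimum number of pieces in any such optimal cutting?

Build r[k] bottom-up: r[k] = max over allowed piece i of (p[i] + r[k−i]).
r[1] = 4
r[2] = max(4+4, 9+0) = 9
r[3] = max(4+9, 9+4, 20+0) = 20
r[4] = max(4+20, 9+9, 20+4, 24+0) = 24
r[5] = max(4+24, 9+20, 20+9, 24+4, 24+0) = 29
r[6] = max(4+29, 9+24, 20+20, 24+9, 24+4, 20+0) = 40
r[7] = max(4+40, 9+29, 20+24, …, 20+4, 20+0) = 44
r[8] = max(4+44, 9+40, 20+29, …, 20+4, 49+0) = 49
r[9] = max(4+49, 9+44, 20+40, …, 49+4, 40+0) = 60
r[10] = max(4+60, 9+49, 20+44, …, 40+4, 59+0) = 64
r[11] = max(4+64, 9+60, 20+49, …, 59+4, 32+0) = 69
r[12] = max(4+69, 9+64, 20+60, …, 32+4, 37+0) = 80
r[13] = max(4+80, 9+69, 20+64, …, 37+4, 54+0) = 84
Maximum revenue is 84.
Now minimize piece count subject to staying optimal: for each k, pieces[k] = 1 + min over i with p[i]+r[k−i]=r[k] of pieces[k−i].
pieces[10] = 3
pieces[11] = 2
pieces[12] = 4
pieces[13] = 4

4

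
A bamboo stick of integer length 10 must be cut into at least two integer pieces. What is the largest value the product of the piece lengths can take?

Let P[k] be the best product for length k (with at least one cut). For each first piece i, the rest contributes max(k−i, P[k−i]).
P[2] = 1*max(1,0) = 1*1 = 1
P[3] = 1*max(2,1) = 1*2 = 2
P[4] = 2*max(2,1) = 2*2 = 4
P[5] = 2*max(3,2) = 2*3 = 6
P[6] = 3*max(3,2) = 3*3 = 9
P[7] = 2*max(5,6) = 2*6 = 12
P[8] = 2*max(6,9) = 2*9 = 18
P[9] = 3*max(6,9) = 3*9 = 27
P[10] = 2*max(8,18) = 2*18 = 36
One optimal split: 3 + 3 + 2 + 2; product 3*3*2*2 = 36.

36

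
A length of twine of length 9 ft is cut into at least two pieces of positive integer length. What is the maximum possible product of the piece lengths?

27

Fill m[k] for k=2..9: at each k try every first piece i and multiply by the better of (k−i) uncut or m[k−i].
m[2] = 1×max(1,0) = 1×1 = 1
m[3] = max(1×2, 2×1) = 2
m[4] = max(1×3, 2×2, 3×1) = 4
m[5] = max(1×4, 2×3, 3×2, 4×1) = 6
m[6] = max(1×6, 2×4, 3×3, 4×2, 5×1) = 9
m[7] = max(1×9, 2×6, 3×4, 4×3, 5×2, 6×1) = 12
m[8] = max(1×12, 2×9, 3×6, …, 6×2, 7×1) = 18
m[9] = max(1×18, 2×12, 3×9, …, 7×2, 8×1) = 27
One optimal split: 3 + 3 + 3; product 3×3×3 = 27.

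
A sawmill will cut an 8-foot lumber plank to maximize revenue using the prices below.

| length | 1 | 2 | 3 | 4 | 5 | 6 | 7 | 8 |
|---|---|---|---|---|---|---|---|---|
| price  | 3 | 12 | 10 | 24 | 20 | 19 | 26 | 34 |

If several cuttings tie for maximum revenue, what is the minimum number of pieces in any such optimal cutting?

Consider every possible first cut. r[k] is the best of p[i]+r[k−i] over all sellable i≤k.
r[1] = 3
r[2] = max(3+3, 12+0) = 12
r[3] = max(3+12, 12+3, 10+0) = 15
r[4] = max(3+15, 12+12, 10+3, 24+0) = 24
r[5] = max(3+24, 12+15, 10+12, 24+3, 20+0) = 27
r[6] = max(3+27, 12+24, 10+15, 24+12, 20+3, 19+0) = 36
r[7] = max(3+36, 12+27, 10+24, …, 19+3, 26+0) = 39
r[8] = max(3+39, 12+36, 10+27, …, 26+3, 34+0) = 48
Maximum revenue is $48.
Now minimize piece count subject to staying optimal: for each k, pieces[k] = 1 + min over i with p[i]+r[k−i]=r[k] of pieces[k−i].
pieces[5] = 2
pieces[6] = 2
pieces[7] = 3
pieces[8] = 2

2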